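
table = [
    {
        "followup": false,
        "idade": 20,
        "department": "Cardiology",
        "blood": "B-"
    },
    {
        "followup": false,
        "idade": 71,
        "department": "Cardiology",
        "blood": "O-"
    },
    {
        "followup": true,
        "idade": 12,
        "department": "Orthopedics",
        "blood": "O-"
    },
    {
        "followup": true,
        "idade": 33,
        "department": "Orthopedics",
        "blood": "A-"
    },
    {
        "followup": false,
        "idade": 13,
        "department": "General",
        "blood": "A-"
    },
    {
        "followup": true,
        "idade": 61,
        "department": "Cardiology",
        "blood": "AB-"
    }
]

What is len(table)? 6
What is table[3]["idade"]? 33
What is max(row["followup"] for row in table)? True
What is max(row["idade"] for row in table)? 71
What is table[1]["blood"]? "O-"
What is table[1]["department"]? "Cardiology"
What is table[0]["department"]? "Cardiology"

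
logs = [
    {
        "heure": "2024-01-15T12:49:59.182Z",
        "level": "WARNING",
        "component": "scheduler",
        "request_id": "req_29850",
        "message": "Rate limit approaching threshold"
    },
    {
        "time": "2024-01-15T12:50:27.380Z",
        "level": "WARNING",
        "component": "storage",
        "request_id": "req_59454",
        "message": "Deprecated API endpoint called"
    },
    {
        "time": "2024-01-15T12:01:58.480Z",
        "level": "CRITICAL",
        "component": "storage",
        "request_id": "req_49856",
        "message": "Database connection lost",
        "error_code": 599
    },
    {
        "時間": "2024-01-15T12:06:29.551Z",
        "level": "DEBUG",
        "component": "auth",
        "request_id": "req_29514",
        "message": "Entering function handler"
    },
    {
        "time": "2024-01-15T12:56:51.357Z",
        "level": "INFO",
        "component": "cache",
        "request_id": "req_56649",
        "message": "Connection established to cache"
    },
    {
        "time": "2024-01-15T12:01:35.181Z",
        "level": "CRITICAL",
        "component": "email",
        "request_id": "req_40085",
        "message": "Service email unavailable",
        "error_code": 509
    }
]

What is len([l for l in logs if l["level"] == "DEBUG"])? 1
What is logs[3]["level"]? "DEBUG"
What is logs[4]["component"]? "cache"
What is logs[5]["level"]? "CRITICAL"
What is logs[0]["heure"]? "2024-01-15T12:49:59.182Z"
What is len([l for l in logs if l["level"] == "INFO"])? 1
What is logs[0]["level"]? "WARNING"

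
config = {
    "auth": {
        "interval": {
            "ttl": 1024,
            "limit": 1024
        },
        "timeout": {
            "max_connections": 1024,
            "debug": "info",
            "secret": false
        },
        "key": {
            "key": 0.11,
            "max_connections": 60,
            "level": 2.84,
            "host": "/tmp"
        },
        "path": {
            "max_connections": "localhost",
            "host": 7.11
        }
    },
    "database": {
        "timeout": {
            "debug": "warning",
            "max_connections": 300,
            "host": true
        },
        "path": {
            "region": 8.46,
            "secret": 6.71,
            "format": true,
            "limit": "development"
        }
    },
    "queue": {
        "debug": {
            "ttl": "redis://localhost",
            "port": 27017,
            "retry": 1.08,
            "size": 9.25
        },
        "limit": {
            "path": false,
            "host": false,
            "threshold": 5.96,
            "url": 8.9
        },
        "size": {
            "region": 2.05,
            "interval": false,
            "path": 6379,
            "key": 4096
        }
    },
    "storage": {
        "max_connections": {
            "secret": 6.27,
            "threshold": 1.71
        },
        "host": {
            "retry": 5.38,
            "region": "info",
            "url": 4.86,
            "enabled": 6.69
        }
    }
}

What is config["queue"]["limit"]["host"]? False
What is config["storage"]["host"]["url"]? 4.86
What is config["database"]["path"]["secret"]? 6.71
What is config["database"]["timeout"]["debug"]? "warning"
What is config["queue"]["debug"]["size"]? 9.25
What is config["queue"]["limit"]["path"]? False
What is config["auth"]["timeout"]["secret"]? False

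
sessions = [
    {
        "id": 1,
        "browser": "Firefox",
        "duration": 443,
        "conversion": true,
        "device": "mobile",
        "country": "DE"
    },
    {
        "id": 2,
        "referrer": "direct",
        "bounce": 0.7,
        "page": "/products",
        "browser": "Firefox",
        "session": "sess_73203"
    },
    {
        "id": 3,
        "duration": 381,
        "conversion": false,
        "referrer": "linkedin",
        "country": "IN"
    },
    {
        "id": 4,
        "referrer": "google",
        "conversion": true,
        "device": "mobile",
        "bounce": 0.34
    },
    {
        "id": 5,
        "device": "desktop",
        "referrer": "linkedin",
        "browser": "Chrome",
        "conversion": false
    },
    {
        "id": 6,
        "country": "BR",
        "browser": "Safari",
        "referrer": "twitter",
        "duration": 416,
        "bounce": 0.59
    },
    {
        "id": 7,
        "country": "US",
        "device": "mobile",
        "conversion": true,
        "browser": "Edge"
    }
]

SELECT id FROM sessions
[1, 2, 3, 4, 5, 6, 7]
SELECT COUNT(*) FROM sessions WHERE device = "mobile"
3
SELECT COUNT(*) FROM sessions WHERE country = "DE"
1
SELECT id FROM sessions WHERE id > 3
[4, 5, 6, 7]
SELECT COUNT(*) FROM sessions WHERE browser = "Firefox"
2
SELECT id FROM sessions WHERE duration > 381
[1, 6]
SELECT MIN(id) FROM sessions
1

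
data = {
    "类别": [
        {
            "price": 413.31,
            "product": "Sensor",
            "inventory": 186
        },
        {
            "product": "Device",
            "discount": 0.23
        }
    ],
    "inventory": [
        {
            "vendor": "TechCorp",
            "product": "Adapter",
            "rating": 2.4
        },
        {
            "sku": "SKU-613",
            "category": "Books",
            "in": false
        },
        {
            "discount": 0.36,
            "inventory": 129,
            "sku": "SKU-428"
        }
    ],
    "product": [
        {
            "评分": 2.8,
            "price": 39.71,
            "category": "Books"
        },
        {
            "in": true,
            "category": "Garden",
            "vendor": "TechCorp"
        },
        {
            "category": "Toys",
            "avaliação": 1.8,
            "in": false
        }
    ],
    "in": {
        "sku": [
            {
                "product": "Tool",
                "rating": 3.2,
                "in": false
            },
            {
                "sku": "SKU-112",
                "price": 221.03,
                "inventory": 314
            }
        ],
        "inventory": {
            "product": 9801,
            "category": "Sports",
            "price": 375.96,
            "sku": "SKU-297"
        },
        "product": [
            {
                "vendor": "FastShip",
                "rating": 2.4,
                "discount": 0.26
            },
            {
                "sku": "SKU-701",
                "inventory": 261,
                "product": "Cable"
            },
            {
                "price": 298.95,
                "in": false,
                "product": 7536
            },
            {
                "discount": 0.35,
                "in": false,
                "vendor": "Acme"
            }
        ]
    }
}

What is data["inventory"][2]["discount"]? 0.36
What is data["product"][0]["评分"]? 2.8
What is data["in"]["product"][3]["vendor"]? "Acme"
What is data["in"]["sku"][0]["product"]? "Tool"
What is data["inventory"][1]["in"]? False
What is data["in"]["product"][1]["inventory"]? 261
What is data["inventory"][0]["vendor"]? "TechCorp"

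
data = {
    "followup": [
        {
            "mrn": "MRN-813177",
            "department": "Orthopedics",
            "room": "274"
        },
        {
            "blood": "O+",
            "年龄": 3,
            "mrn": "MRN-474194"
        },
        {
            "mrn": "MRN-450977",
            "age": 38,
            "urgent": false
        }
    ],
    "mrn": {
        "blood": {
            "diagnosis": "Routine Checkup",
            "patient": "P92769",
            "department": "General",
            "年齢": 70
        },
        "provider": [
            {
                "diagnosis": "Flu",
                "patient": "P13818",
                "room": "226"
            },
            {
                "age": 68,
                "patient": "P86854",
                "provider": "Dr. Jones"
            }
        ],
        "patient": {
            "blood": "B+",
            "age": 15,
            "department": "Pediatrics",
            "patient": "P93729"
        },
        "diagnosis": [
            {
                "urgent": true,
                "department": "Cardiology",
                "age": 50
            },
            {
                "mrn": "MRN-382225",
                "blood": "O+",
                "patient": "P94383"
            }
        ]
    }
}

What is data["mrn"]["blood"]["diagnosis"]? "Routine Checkup"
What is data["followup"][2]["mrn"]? "MRN-450977"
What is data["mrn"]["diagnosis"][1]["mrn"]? "MRN-382225"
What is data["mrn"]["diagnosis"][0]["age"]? 50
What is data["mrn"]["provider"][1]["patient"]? "P86854"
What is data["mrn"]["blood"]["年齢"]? 70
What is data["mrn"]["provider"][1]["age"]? 68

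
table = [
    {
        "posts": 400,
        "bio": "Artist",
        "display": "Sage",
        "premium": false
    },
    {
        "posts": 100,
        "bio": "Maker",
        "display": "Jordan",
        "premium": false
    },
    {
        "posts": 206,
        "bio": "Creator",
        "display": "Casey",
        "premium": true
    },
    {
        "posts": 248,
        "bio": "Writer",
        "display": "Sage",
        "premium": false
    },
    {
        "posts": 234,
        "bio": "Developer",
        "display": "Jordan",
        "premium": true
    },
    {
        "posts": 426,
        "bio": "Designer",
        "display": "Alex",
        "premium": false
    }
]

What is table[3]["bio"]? "Writer"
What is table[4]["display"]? "Jordan"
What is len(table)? 6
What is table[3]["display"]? "Sage"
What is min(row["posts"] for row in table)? 100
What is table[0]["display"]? "Sage"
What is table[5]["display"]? "Alex"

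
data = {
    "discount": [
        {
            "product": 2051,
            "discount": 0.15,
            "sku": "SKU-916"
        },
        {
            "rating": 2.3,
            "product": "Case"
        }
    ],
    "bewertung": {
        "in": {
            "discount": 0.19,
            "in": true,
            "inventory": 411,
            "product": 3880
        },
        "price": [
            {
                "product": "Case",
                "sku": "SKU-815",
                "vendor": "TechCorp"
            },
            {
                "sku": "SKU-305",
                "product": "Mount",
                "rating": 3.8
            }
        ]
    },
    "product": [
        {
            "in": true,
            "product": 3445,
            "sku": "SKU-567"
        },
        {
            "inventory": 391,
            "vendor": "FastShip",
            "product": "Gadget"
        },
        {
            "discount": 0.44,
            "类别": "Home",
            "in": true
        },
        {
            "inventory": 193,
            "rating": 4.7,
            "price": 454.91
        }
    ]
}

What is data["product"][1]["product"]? "Gadget"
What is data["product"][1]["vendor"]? "FastShip"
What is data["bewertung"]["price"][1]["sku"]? "SKU-305"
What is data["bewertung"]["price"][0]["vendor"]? "TechCorp"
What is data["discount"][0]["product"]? 2051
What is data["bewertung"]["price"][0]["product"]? "Case"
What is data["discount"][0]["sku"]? "SKU-916"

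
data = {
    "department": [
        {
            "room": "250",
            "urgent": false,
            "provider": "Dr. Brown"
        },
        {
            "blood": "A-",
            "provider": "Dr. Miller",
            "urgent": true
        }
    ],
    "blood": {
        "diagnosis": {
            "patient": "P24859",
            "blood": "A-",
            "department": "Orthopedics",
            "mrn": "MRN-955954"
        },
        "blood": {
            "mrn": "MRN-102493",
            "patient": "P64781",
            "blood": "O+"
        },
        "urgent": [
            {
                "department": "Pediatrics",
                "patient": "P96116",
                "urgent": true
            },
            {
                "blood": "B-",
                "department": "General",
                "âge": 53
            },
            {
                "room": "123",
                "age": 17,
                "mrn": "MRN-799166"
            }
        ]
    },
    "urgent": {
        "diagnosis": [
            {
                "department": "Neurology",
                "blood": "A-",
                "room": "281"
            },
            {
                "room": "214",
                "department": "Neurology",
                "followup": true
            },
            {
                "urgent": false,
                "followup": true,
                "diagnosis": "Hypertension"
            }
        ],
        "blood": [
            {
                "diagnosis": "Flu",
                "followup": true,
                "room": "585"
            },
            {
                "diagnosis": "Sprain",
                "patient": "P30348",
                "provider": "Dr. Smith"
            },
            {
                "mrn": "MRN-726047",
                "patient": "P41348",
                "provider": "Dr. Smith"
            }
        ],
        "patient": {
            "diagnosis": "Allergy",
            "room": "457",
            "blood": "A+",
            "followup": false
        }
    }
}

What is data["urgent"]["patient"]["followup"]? False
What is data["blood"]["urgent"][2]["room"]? "123"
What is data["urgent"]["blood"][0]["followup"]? True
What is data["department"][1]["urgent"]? True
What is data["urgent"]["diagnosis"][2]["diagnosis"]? "Hypertension"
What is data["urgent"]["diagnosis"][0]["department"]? "Neurology"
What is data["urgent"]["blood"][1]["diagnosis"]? "Sprain"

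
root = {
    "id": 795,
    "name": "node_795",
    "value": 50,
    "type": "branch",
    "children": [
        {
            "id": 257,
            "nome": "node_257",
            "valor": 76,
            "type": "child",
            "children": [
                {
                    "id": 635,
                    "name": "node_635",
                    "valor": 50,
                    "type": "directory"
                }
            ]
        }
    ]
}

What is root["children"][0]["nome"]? "node_257"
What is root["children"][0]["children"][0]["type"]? "directory"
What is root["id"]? 795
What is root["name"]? "node_795"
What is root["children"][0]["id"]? 257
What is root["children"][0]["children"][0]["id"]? 635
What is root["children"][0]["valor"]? 76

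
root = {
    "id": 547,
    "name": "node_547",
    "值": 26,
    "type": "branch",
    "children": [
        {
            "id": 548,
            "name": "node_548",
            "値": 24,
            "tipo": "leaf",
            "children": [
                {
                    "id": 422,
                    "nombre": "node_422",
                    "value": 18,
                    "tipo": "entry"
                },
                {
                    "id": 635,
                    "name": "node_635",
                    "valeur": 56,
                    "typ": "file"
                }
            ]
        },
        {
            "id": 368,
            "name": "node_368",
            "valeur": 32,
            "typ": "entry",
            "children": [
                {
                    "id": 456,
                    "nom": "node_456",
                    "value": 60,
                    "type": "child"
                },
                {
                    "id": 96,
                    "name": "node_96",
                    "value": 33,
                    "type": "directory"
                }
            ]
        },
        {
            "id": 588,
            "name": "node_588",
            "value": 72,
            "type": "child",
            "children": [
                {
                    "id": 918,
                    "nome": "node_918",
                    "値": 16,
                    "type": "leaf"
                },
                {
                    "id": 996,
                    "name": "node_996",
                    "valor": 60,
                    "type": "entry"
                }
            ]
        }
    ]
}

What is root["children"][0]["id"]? 548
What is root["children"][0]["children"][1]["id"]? 635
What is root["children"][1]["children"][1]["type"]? "directory"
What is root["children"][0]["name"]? "node_548"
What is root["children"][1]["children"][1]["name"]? "node_96"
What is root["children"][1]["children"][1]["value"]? 33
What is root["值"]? 26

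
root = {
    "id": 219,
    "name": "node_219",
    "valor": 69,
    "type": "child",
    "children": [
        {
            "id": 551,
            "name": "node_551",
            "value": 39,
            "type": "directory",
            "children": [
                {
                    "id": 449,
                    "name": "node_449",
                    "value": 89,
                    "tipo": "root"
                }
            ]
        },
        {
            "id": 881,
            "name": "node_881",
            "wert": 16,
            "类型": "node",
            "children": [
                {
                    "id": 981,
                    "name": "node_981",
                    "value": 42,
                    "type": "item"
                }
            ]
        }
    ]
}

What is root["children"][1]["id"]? 881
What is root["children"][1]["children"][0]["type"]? "item"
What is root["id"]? 219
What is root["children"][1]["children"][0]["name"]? "node_981"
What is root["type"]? "child"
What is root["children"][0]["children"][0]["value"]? 89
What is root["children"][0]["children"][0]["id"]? 449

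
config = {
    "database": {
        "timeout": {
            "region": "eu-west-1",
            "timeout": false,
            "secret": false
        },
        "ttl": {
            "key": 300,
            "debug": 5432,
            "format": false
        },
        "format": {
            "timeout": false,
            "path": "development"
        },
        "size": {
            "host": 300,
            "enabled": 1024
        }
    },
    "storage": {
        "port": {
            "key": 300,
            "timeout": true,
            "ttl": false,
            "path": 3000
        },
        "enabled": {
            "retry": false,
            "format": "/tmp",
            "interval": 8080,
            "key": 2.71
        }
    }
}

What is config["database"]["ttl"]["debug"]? 5432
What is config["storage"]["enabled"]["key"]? 2.71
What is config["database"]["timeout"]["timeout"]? False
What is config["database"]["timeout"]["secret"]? False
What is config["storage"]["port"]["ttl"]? False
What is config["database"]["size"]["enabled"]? 1024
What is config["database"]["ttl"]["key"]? 300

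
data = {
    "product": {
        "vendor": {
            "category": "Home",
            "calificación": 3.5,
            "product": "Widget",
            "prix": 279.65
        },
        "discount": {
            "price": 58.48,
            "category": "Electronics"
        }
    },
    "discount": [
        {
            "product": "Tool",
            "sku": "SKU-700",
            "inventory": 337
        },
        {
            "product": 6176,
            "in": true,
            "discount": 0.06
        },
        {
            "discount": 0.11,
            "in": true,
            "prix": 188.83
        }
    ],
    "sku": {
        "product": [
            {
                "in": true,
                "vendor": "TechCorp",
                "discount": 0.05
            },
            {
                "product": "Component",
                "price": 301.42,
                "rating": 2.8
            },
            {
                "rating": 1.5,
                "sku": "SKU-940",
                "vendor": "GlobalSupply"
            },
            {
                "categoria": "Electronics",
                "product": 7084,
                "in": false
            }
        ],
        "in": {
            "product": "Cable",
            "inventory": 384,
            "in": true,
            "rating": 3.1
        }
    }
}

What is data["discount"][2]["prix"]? 188.83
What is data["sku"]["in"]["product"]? "Cable"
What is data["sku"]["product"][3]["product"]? 7084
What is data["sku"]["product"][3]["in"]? False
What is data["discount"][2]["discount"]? 0.11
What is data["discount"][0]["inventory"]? 337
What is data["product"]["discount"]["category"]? "Electronics"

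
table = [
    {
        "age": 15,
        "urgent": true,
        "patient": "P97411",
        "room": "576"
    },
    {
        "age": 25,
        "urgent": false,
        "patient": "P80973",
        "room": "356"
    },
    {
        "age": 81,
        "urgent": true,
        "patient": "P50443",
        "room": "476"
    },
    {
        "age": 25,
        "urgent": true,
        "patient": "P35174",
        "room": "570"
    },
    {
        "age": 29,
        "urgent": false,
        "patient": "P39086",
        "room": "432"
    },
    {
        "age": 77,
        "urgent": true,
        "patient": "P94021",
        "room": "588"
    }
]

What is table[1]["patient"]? "P80973"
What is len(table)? 6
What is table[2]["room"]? "476"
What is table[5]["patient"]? "P94021"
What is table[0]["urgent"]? True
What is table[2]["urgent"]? True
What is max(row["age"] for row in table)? 81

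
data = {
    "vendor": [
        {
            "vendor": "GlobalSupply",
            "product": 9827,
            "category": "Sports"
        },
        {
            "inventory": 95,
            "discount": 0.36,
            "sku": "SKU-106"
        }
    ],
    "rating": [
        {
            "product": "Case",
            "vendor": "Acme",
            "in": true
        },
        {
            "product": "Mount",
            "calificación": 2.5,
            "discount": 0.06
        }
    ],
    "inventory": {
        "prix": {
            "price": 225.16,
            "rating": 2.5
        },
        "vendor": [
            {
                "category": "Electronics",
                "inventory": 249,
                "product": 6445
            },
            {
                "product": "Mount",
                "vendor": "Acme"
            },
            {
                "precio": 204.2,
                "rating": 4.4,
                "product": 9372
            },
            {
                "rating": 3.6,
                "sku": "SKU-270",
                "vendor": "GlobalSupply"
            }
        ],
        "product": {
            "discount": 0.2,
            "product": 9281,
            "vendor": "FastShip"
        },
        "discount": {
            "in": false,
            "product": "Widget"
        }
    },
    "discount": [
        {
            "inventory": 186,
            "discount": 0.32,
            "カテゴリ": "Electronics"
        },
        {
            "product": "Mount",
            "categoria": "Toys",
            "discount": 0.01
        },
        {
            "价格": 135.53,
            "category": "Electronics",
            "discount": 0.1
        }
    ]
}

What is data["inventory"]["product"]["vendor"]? "FastShip"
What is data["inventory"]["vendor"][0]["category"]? "Electronics"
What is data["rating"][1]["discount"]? 0.06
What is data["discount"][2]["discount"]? 0.1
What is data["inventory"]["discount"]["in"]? False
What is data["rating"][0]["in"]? True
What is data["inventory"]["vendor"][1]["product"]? "Mount"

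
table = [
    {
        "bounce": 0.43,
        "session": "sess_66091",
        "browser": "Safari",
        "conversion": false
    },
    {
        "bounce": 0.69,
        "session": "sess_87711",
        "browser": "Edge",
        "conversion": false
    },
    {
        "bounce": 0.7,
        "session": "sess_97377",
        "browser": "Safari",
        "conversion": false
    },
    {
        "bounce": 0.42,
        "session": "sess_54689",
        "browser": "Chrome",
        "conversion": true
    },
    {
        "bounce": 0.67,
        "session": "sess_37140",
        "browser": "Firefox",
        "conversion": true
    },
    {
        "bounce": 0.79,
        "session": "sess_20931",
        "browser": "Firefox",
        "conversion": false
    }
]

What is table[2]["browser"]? "Safari"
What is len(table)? 6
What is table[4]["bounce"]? 0.67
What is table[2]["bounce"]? 0.7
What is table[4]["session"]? "sess_37140"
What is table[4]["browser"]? "Firefox"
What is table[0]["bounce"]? 0.43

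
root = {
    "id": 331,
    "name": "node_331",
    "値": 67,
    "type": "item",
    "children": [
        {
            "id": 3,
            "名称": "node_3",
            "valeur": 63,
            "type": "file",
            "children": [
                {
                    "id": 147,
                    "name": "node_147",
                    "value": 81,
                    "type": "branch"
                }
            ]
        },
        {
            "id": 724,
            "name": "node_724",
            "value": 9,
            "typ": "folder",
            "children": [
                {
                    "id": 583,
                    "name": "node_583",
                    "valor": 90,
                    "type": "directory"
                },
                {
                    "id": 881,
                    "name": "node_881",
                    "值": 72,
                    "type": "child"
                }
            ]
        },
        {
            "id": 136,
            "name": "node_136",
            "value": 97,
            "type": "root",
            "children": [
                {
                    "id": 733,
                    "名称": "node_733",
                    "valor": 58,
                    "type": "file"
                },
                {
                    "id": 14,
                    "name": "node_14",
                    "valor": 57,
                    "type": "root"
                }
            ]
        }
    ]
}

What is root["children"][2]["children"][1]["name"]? "node_14"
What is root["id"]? 331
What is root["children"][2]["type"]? "root"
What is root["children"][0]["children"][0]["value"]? 81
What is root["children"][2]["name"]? "node_136"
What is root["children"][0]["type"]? "file"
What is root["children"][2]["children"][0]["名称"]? "node_733"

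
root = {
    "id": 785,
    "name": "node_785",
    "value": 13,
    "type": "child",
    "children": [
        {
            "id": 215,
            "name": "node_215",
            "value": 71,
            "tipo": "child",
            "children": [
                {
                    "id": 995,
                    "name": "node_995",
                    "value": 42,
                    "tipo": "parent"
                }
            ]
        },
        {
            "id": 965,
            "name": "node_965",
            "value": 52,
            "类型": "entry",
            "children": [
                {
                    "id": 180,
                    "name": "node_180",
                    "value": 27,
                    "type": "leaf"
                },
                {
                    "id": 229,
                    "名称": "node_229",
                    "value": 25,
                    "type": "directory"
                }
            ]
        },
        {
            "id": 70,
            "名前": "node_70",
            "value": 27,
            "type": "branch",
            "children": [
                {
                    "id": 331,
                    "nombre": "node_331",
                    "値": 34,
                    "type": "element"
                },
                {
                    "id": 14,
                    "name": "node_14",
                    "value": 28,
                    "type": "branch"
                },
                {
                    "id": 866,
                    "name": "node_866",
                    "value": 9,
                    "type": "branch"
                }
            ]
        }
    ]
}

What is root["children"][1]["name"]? "node_965"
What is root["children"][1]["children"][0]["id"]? 180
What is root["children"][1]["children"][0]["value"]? 27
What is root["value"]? 13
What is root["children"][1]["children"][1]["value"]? 25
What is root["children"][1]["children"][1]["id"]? 229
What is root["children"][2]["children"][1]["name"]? "node_14"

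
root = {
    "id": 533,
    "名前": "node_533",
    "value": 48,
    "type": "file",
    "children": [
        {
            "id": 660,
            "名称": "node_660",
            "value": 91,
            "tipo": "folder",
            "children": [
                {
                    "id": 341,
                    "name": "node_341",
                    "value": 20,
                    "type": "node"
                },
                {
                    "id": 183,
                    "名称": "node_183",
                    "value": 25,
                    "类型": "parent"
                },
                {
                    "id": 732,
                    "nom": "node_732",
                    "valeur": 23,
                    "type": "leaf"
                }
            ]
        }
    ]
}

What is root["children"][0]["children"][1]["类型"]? "parent"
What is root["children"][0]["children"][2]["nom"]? "node_732"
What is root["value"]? 48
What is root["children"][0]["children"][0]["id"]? 341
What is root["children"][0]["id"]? 660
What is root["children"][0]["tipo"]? "folder"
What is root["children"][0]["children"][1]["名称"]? "node_183"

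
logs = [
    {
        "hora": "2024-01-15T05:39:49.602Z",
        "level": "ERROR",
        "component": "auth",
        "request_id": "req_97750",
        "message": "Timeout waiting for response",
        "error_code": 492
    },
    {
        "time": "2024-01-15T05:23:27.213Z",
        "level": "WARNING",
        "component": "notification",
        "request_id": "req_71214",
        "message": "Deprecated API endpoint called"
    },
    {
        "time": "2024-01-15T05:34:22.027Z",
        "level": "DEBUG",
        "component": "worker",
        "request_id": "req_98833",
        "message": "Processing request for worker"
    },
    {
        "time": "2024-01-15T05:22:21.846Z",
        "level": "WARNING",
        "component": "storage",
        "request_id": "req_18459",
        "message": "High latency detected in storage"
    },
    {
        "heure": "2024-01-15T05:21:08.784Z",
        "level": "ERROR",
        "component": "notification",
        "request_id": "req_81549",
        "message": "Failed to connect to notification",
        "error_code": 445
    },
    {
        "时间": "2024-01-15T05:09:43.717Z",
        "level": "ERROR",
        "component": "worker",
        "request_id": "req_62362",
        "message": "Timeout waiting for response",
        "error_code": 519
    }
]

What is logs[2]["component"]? "worker"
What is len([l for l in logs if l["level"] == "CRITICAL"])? 0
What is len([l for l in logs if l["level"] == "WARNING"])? 2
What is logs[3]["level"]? "WARNING"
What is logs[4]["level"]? "ERROR"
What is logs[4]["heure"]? "2024-01-15T05:21:08.784Z"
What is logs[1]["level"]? "WARNING"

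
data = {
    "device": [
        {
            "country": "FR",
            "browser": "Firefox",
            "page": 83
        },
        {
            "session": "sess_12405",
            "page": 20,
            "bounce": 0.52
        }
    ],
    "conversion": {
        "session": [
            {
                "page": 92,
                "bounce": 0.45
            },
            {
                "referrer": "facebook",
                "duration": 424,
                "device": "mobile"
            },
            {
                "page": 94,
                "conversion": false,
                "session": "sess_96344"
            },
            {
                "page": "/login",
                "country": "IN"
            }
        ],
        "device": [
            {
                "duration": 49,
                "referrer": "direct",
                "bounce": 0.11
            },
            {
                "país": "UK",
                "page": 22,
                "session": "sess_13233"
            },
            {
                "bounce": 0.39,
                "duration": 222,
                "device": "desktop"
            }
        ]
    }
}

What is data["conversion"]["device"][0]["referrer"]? "direct"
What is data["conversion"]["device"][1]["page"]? 22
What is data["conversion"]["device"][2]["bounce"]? 0.39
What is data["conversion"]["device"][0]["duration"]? 49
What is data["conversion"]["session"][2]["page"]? 94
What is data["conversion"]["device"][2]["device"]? "desktop"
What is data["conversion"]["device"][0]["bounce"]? 0.11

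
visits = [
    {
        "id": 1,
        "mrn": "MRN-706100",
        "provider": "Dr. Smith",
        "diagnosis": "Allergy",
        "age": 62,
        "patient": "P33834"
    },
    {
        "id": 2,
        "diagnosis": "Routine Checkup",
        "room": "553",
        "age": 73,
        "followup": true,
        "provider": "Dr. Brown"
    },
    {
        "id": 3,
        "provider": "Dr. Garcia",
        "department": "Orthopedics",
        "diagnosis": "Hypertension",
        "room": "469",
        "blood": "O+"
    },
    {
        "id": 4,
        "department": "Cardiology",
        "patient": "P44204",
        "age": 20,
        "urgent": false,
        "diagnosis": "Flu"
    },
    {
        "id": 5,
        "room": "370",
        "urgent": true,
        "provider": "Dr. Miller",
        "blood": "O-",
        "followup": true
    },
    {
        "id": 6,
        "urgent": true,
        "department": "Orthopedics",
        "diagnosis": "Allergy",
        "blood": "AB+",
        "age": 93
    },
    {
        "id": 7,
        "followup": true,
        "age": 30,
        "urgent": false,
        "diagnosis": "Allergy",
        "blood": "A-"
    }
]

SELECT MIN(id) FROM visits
1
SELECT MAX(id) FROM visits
7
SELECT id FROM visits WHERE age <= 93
[1, 2, 4, 6, 7]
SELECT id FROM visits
[1, 2, 3, 4, 5, 6, 7]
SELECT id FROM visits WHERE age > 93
[]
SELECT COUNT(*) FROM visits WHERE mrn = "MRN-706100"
1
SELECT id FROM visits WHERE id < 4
[1, 2, 3]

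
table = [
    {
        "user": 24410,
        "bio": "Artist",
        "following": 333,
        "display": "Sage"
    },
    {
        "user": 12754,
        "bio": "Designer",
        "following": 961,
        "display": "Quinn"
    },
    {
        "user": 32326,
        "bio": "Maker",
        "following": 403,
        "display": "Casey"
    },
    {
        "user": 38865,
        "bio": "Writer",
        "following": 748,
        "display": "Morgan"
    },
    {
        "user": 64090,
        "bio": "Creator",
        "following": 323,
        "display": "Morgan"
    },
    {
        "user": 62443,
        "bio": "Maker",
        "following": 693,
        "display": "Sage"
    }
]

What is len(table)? 6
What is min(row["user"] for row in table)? 12754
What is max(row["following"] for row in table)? 961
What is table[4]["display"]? "Morgan"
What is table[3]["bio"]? "Writer"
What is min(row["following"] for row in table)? 323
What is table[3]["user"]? 38865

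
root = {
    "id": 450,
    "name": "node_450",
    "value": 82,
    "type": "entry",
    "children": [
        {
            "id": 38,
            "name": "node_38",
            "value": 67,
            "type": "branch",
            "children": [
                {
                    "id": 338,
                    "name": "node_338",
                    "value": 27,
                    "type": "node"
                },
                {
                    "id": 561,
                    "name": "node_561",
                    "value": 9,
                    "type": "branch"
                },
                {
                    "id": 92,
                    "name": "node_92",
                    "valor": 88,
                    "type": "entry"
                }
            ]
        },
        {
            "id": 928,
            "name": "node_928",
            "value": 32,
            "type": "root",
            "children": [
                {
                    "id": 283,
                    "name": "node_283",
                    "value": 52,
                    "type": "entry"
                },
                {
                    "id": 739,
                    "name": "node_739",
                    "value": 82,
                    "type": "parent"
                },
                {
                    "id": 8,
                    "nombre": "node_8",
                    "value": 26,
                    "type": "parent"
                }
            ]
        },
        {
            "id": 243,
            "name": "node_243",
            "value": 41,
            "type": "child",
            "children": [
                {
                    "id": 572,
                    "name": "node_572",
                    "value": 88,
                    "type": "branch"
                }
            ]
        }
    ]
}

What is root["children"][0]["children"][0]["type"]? "node"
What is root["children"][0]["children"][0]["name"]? "node_338"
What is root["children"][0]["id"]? 38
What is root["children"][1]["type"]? "root"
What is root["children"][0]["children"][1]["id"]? 561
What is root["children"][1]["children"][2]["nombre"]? "node_8"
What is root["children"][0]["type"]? "branch"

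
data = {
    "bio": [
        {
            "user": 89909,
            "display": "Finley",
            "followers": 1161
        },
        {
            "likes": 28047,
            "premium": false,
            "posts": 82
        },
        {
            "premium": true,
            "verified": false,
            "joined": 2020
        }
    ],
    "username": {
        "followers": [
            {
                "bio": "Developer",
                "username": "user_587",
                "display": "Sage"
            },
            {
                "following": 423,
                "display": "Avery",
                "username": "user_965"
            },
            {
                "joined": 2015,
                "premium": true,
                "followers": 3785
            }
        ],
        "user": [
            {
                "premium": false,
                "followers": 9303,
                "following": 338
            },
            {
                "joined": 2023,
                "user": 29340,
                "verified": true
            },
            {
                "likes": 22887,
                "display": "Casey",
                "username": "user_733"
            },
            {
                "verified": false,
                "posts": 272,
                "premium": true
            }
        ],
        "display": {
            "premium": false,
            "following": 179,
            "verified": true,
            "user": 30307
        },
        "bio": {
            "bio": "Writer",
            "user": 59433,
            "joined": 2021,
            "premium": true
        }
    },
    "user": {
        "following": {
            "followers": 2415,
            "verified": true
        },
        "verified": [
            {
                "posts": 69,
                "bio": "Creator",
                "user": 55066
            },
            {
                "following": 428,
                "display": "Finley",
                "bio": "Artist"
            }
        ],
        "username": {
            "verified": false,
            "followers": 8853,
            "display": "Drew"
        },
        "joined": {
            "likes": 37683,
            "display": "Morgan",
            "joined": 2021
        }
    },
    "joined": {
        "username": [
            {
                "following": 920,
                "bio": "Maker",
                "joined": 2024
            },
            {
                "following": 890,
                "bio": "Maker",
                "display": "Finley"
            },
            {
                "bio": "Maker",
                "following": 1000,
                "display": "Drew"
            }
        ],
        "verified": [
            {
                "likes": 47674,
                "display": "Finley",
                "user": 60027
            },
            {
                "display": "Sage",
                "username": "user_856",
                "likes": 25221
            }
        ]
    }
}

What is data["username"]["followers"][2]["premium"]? True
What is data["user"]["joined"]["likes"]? 37683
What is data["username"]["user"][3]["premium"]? True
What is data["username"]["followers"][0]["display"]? "Sage"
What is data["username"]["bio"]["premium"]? True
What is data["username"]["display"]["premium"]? False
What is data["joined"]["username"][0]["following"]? 920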